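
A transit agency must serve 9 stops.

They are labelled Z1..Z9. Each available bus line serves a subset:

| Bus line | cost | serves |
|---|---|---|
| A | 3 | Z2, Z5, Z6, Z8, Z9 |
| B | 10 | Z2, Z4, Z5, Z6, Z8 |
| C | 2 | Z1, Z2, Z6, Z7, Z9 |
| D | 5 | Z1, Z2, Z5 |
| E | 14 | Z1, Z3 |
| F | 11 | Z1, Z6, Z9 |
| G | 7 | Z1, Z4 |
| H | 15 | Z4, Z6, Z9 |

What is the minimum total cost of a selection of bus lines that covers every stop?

A, C, E, G together cover every stop (A ∪ C ∪ E ∪ G = {Z1, Z2, Z3, Z4, Z5, Z6, Z7, Z8, Z9}); total cost 3 + 2 + 14 + 7 = 26.
No covering selection has total cost below 26.

26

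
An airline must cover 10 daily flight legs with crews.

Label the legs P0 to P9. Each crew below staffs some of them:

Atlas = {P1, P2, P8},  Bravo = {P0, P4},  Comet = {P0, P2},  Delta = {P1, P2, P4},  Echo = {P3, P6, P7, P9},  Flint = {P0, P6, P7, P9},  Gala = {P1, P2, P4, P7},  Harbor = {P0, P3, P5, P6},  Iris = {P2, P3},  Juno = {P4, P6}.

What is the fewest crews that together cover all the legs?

4

Atlas and Bravo and Echo and Harbor together: Atlas ∪ Bravo ∪ Echo ∪ Harbor = {P0, P1, P2, P3, P4, P5, P6, P7, P8, P9} — every leg is covered.
No 3 of the 10 crews cover everything (all 120 combinations miss at least one leg), so 4 is optimal.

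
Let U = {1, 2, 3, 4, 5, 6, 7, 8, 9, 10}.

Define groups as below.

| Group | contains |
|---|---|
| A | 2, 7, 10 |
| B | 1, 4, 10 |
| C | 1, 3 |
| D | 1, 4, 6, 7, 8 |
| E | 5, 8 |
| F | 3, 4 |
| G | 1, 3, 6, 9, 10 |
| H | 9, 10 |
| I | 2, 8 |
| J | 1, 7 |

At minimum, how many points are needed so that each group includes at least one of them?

Take T = {3, 7, 8, 10}. Each listed group contains at least one of these, so T is a hitting set of size 4.
The groups F, H, I, J are pairwise disjoint, so any hitting set needs a separate point for each — at least 4. Hence 4 is optimal.

4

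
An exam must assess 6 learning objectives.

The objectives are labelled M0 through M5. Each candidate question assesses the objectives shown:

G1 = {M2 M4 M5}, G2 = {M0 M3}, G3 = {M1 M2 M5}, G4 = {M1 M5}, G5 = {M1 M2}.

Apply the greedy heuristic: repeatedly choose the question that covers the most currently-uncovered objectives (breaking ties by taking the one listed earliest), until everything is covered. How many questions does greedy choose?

3

Greedy: pick G1 (covers 3 new) → pick G2 (covers 2 new) → pick G3 (covers 1 new). Total picks: 3.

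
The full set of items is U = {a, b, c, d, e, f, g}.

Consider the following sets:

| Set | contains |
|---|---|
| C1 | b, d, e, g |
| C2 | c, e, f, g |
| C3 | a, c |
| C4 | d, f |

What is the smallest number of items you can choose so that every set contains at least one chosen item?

H = {c, d} meets every set (each contains at least one member of H), and |H| = 2.
The sets C1, C3 are pairwise disjoint, so any hitting set needs a separate item for each — at least 2. Hence 2 is optimal.

2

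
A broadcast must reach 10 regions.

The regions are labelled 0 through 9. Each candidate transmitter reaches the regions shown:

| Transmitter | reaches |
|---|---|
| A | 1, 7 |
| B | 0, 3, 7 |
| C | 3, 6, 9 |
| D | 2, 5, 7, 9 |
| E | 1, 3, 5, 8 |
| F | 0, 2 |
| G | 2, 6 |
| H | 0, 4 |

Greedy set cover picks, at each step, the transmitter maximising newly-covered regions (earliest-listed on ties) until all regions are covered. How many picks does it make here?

Greedy: pick D (covers 4 new) → pick E (covers 3 new) → pick H (covers 2 new) → pick C (covers 1 new). Total picks: 4.

4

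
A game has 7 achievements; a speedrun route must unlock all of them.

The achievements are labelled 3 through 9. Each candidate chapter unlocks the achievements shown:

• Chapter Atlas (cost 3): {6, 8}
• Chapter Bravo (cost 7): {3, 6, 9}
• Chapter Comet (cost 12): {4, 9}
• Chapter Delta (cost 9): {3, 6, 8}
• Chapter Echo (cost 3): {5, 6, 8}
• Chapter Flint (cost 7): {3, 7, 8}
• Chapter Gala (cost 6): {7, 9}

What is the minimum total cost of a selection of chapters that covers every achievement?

Comet, Echo, Flint together cover every achievement (Comet ∪ Echo ∪ Flint = {3, 4, 5, 6, 7, 8, 9}); total cost 12 + 3 + 7 = 22.
The greedy pick Echo, Gala, Bravo, Comet costs 28; no covering selection beats 22.

22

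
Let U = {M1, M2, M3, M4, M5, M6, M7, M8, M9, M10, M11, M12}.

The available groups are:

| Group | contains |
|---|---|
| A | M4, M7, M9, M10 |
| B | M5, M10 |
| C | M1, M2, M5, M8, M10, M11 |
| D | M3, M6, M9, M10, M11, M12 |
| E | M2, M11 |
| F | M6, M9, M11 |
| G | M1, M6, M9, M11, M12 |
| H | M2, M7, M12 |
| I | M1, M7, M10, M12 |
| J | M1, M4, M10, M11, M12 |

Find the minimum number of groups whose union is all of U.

Take {A, C, D}. Their union is {M1, M2, M3, M4, M5, M6, M7, M8, M9, M10, M11, M12}, which is all 12 elements.
Only D contains M3, so D is forced; the remaining 6 elements need at least 2 more groups (each remaining group adds at most 4) — so at least 3 groups are needed, and 3 is optimal.

3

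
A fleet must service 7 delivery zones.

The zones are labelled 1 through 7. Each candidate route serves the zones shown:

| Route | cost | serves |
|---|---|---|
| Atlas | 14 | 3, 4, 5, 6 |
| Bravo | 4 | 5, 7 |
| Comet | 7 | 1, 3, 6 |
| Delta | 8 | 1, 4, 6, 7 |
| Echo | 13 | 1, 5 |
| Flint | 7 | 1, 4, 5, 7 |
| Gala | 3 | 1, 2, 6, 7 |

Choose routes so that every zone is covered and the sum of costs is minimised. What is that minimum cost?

17

Atlas, Gala together cover every zone (Atlas ∪ Gala = {1, 2, 3, 4, 5, 6, 7}); total cost 14 + 3 = 17.
No covering selection has total cost below 17.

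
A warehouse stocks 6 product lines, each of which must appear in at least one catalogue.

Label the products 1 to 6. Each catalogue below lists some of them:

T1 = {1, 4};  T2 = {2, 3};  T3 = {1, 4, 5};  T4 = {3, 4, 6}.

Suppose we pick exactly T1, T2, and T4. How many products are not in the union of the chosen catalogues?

1

Union of T1, T2, T4 = {1, 2, 3, 4, 6}.
Not covered: 5 — 1 product.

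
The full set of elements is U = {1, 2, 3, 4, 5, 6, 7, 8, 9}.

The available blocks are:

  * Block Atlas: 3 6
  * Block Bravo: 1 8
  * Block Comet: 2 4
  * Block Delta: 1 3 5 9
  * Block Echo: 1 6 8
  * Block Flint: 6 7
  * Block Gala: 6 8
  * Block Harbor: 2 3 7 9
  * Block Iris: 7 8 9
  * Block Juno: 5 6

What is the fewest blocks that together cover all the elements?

4

Take {Bravo, Comet, Harbor, Juno}. Their union is {1, 2, 3, 4, 5, 6, 7, 8, 9}, which is all 9 elements.
No 3 of the 10 blocks cover everything (all 120 combinations miss at least one element), so 4 is optimal.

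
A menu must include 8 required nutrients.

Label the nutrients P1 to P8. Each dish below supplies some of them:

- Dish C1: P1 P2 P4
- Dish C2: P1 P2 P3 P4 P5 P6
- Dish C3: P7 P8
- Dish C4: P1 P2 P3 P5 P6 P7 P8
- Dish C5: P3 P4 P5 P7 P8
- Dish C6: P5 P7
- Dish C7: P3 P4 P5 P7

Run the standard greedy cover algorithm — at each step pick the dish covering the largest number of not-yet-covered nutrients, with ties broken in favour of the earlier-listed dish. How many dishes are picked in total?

2

Greedy: pick C4 (covers 7 new) → pick C1 (covers 1 new). Total picks: 2.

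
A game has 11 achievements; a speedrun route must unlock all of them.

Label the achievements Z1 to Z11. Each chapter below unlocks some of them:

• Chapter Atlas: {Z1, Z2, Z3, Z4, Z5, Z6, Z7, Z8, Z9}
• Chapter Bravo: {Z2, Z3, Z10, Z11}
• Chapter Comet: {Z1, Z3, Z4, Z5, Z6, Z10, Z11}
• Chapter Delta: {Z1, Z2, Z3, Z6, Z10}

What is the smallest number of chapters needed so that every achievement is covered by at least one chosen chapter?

2

Atlas and Comet together: Atlas ∪ Comet = {Z1, Z2, Z3, Z4, Z5, Z6, Z7, Z8, Z9, Z10, Z11} — every achievement is covered.
No single chapter has all 11 achievements (the largest, Atlas, has 9), so 2 is optimal.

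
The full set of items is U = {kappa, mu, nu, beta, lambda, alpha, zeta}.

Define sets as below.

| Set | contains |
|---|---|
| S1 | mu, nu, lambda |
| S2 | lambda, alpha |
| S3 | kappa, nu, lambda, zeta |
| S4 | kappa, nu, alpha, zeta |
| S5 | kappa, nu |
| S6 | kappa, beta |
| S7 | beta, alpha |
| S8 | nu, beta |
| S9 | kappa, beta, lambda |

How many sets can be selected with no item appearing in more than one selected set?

2

S2, S6 are pairwise disjoint (S2={lambda,alpha}; S6={kappa,beta}).
Every remaining set overlaps one of these, and no 3 of the listed sets are pairwise disjoint, so 2 is the maximum.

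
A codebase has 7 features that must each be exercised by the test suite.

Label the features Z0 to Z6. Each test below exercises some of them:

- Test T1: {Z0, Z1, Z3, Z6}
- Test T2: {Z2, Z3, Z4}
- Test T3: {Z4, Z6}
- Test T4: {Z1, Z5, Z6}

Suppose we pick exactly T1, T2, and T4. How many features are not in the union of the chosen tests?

0

Union of T1, T2, T4 = {Z0, Z1, Z2, Z3, Z4, Z5, Z6} — that's every feature, so 0 are uncovered.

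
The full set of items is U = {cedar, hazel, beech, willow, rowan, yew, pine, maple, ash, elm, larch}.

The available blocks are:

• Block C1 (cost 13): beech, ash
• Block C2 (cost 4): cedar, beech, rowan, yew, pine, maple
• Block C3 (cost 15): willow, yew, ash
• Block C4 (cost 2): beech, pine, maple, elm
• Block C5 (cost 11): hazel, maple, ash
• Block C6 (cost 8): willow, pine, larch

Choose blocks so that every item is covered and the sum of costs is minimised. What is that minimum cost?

25

C2, C4, C5, C6 together cover every item (C2 ∪ C4 ∪ C5 ∪ C6 = {cedar, hazel, beech, willow, rowan, yew, pine, maple, ash, elm, larch}); total cost 4 + 2 + 11 + 8 = 25.
No covering selection has total cost below 25.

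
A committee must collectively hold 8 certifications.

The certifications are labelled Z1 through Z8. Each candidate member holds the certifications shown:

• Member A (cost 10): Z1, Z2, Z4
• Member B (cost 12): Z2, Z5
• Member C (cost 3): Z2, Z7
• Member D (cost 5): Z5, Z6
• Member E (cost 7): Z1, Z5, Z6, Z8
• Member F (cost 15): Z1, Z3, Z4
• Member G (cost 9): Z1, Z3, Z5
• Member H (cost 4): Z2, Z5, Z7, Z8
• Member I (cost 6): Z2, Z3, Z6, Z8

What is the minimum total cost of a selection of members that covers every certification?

20

A, H, I together cover every certification (A ∪ H ∪ I = {Z1, Z2, Z3, Z4, Z5, Z6, Z7, Z8}); total cost 10 + 4 + 6 = 20.
No covering selection has total cost below 20.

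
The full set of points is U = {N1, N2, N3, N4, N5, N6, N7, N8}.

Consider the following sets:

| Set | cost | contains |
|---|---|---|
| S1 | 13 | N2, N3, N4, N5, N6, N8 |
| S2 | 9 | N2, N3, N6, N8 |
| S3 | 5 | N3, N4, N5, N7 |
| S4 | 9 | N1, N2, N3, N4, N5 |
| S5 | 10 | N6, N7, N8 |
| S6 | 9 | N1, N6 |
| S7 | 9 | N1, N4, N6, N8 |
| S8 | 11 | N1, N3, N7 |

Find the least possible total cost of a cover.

S4, S5 together cover every point (S4 ∪ S5 = {N1, N2, N3, N4, N5, N6, N7, N8}); total cost 9 + 10 = 19.
The greedy pick S3, S2, S4 costs 23; no covering selection beats 19.

19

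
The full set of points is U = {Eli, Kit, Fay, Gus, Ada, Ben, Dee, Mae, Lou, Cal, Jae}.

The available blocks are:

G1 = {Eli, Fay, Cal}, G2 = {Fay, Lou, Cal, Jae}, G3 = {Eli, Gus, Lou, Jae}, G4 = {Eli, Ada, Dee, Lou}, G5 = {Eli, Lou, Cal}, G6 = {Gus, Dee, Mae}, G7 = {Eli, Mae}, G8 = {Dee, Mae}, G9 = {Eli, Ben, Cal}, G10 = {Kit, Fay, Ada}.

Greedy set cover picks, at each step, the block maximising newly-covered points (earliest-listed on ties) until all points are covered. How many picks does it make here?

5

Greedy: pick G2 (covers 4 new) → pick G4 (covers 3 new) → pick G6 (covers 2 new) → pick G9 (covers 1 new) → pick G10 (covers 1 new). Total picks: 5.
(The true minimum cover uses only 4 blocks, so greedy is not optimal here.)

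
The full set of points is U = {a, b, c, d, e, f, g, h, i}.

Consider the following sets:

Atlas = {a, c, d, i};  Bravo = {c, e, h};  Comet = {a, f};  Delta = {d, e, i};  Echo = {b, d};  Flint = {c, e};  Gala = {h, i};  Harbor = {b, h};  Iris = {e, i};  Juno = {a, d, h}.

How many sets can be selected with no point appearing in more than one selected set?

Comet, Echo, Flint, Gala are pairwise disjoint (Comet={a,f}; Echo={b,d}; Flint={c,e}; Gala={h,i}).
Every remaining set overlaps one of these, and no 5 of the listed sets are pairwise disjoint, so 4 is the maximum.

4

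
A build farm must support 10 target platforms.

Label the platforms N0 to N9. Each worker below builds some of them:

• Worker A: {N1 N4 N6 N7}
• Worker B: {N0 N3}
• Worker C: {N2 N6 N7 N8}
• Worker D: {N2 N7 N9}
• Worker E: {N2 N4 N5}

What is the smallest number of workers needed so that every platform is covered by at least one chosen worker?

5

Take {A, B, C, D, E}. Their union is {N0, N1, N2, N3, N4, N5, N6, N7, N8, N9}, which is all 10 platforms.
No 4 of the 5 workers cover everything (all 5 combinations miss at least one platform), so 5 is optimal.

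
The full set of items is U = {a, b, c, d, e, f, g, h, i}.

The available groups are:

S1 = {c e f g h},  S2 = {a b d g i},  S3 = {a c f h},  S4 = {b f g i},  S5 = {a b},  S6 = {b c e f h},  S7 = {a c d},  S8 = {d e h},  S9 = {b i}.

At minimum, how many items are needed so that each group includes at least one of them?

The 3 items {a, h, i} hit every group.
No choice of 2 items meets every group, so 3 is the minimum.

3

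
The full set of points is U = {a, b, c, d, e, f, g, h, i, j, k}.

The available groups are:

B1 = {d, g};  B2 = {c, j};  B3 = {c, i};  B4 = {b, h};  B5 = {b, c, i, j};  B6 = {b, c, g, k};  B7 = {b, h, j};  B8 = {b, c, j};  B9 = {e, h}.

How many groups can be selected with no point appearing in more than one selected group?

3

B1, B2, B9 are pairwise disjoint (B1={d,g}; B2={c,j}; B9={e,h}).
Every remaining group overlaps one of these, and no 4 of the listed groups are pairwise disjoint, so 3 is the maximum.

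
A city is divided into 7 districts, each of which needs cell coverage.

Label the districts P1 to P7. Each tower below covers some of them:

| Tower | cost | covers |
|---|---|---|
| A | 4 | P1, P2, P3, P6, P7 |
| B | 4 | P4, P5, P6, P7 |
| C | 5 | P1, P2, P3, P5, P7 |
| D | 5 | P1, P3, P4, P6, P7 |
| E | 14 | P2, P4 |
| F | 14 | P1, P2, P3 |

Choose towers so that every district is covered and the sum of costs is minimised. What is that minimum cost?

8

A, B together cover every district (A ∪ B = {P1, P2, P3, P4, P5, P6, P7}); total cost 4 + 4 = 8.
No covering selection has total cost below 8.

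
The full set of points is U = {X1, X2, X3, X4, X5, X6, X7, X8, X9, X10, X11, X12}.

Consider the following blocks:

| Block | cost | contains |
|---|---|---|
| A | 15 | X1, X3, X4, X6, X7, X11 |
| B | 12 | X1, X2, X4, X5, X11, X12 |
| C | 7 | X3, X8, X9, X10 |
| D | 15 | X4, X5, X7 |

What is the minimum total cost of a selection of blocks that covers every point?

34

A, B, C together cover every point (A ∪ B ∪ C = {X1, X2, X3, X4, X5, X6, X7, X8, X9, X10, X11, X12}); total cost 15 + 12 + 7 = 34.
No covering selection has total cost below 34.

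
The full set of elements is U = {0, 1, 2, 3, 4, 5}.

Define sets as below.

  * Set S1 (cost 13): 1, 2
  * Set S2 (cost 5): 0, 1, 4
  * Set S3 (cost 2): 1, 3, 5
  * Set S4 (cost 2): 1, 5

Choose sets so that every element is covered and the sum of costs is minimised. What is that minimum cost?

S1, S2, S3 together cover every element (S1 ∪ S2 ∪ S3 = {0, 1, 2, 3, 4, 5}); total cost 13 + 5 + 2 = 20.
No covering selection has total cost below 20.

20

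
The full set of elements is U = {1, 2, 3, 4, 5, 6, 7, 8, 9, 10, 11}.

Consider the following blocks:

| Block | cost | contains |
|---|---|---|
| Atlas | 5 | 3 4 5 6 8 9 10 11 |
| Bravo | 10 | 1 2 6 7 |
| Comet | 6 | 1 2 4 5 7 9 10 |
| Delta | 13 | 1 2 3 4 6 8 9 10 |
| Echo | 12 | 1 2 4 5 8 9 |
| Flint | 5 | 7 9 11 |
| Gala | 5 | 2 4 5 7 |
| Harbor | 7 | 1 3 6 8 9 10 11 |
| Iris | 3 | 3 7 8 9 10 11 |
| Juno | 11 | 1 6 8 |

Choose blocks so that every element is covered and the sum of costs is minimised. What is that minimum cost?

Atlas, Comet together cover every element (Atlas ∪ Comet = {1, 2, 3, 4, 5, 6, 7, 8, 9, 10, 11}); total cost 5 + 6 = 11.
The greedy pick Iris, Comet, Atlas costs 14; no covering selection beats 11.

11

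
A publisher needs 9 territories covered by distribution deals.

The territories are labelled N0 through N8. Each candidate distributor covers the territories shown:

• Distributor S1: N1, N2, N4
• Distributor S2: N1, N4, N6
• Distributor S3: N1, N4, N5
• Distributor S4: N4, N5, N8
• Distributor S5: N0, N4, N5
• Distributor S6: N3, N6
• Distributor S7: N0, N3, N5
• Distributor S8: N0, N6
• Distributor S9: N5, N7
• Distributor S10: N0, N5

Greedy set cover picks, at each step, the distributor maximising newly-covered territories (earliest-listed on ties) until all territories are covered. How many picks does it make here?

Greedy: pick S1 (covers 3 new) → pick S7 (covers 3 new) → pick S2 (covers 1 new) → pick S4 (covers 1 new) → pick S9 (covers 1 new). Total picks: 5.

5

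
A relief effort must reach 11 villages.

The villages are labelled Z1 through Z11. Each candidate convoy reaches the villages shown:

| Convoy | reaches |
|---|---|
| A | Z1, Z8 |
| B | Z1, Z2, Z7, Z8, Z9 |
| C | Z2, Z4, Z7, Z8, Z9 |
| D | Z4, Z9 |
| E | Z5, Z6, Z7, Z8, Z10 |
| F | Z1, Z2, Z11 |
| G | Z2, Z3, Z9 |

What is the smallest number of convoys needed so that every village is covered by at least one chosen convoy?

4

Take {C, E, F, G}. Their union is {Z1, Z2, Z3, Z4, Z5, Z6, Z7, Z8, Z9, Z10, Z11}, which is all 11 villages.
No 3 of the 7 convoys cover everything (all 35 combinations miss at least one village), so 4 is optimal.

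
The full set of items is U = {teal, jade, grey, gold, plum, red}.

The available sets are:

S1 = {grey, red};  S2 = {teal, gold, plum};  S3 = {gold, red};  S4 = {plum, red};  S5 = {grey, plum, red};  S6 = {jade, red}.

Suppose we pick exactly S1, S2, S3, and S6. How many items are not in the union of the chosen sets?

0

Union of S1, S2, S3, S6 = {teal, jade, grey, gold, plum, red} — that's every item, so 0 are uncovered.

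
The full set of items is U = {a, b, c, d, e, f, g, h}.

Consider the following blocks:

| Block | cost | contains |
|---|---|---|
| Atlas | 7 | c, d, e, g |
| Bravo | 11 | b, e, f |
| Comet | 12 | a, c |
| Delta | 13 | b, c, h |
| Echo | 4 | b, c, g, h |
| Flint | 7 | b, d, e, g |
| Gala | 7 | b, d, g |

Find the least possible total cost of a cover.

Bravo, Comet, Echo, Flint together cover every item (Bravo ∪ Comet ∪ Echo ∪ Flint = {a, b, c, d, e, f, g, h}); total cost 11 + 12 + 4 + 7 = 34.
No covering selection has total cost below 34.

34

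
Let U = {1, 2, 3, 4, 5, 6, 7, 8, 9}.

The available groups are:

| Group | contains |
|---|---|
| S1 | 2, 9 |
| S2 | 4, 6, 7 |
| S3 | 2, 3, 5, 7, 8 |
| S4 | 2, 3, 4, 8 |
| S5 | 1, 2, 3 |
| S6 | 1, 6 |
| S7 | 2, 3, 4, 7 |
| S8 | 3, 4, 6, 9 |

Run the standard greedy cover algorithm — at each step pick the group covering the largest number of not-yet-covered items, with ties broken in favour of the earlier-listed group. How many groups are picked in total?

3

Greedy: pick S3 (covers 5 new) → pick S8 (covers 3 new) → pick S5 (covers 1 new). Total picks: 3.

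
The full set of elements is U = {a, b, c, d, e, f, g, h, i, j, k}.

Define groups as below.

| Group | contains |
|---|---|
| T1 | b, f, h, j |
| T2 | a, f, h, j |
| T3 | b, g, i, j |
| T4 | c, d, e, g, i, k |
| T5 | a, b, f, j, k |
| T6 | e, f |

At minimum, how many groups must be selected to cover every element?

Take {T1, T2, T4}. Their union is {a, b, c, d, e, f, g, h, i, j, k}, which is all 11 elements.
Only T4 contains c, so T4 is forced; the remaining 5 elements need at least 2 more groups (each remaining group adds at most 4) — so at least 3 groups are needed, and 3 is optimal.

3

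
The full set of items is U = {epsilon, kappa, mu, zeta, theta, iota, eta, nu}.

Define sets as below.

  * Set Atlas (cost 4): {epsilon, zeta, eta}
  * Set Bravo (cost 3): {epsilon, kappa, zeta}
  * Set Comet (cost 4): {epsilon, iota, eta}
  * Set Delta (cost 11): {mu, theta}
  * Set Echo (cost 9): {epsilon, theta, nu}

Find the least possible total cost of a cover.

27

Bravo, Comet, Delta, Echo together cover every item (Bravo ∪ Comet ∪ Delta ∪ Echo = {epsilon, kappa, mu, zeta, theta, iota, eta, nu}); total cost 3 + 4 + 11 + 9 = 27.
No covering selection has total cost below 27.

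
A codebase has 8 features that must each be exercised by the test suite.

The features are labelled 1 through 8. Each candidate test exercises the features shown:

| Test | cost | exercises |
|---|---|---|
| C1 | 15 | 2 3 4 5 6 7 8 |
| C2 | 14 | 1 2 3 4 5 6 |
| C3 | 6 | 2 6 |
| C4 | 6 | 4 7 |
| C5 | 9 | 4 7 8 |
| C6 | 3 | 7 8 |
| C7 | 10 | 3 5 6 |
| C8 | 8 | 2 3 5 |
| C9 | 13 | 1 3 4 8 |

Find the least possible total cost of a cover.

C2, C6 together cover every feature (C2 ∪ C6 = {1, 2, 3, 4, 5, 6, 7, 8}); total cost 14 + 3 = 17.
No covering selection has total cost below 17.

17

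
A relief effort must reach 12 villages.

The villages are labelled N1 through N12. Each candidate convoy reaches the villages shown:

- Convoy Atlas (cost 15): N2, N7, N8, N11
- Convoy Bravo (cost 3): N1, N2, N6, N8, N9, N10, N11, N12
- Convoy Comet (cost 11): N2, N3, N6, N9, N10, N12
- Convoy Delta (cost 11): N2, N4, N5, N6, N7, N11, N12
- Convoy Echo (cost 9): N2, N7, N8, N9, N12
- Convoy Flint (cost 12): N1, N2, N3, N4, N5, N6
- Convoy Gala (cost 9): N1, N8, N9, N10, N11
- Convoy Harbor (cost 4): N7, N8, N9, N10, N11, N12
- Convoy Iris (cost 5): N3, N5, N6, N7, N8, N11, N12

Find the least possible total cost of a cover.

16

Flint, Harbor together cover every village (Flint ∪ Harbor = {N1, N2, N3, N4, N5, N6, N7, N8, N9, N10, N11, N12}); total cost 12 + 4 = 16.
The greedy pick Bravo, Iris, Delta costs 19; no covering selection beats 16.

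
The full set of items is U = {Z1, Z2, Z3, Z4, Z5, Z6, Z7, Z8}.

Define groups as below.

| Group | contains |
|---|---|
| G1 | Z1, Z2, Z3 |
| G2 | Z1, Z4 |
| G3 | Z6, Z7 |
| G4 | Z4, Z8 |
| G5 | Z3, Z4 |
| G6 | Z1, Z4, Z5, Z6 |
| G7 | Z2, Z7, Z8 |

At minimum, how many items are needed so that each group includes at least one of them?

3

The 3 items {Z2, Z4, Z7} hit every group.
The groups G1, G3, G4 are pairwise disjoint, so any hitting set needs a separate item for each — at least 3. Hence 3 is optimal.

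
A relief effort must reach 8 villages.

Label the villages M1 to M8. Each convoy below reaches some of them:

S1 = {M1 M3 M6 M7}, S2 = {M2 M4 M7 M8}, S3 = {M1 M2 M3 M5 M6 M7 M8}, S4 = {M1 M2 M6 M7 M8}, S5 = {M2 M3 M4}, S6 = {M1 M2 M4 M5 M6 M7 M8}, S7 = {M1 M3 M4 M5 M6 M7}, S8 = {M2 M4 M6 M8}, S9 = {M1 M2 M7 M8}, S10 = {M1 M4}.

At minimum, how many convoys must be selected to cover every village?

2

S6 and S7 together: S6 ∪ S7 = {M1, M2, M3, M4, M5, M6, M7, M8} — every village is covered.
No single convoy has all 8 villages (the largest, S3, has 7), so 2 is optimal.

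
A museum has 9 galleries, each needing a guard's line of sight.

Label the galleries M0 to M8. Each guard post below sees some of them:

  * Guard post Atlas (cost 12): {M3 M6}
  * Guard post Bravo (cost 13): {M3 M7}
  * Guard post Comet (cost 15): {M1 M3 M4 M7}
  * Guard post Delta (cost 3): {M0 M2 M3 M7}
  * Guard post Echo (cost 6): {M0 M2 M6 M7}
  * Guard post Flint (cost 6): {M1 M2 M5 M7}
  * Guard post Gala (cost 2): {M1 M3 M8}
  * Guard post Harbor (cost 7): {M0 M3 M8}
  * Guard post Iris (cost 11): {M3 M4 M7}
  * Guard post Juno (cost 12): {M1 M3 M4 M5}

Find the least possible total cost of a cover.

20

Echo, Gala, Juno together cover every gallery (Echo ∪ Gala ∪ Juno = {M0, M1, M2, M3, M4, M5, M6, M7, M8}); total cost 6 + 2 + 12 = 20.
The greedy pick Gala, Delta, Echo, Flint, Iris costs 28; no covering selection beats 20.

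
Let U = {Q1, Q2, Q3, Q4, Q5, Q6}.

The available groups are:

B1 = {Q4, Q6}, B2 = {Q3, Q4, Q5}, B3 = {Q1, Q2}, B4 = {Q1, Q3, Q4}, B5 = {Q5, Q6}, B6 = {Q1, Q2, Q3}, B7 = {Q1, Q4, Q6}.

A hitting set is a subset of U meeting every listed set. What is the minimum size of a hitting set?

3

The 3 points {Q2, Q4, Q5} hit every group.
No choice of 2 points meets every group, so 3 is the minimum.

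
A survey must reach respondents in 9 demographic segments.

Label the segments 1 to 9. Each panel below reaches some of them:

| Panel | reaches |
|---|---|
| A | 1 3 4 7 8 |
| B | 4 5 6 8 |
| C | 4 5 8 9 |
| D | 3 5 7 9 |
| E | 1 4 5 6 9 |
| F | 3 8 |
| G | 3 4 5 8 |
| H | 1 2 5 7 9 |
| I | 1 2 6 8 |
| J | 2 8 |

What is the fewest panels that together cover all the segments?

3

Take {A, D, I}. Their union is {1, 2, 3, 4, 5, 6, 7, 8, 9}, which is all 9 segments.
No 2 of the 10 panels cover everything (all 45 combinations miss at least one segment), so 3 is optimal.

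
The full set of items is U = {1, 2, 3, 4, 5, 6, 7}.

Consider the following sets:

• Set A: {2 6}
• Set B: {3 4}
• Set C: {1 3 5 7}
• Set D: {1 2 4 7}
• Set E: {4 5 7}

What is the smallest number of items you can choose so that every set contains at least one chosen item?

Take H = {2, 4, 7}. Each listed set contains at least one of these, so H is a hitting set of size 3.
No choice of 2 items meets every set, so 3 is the minimum.

3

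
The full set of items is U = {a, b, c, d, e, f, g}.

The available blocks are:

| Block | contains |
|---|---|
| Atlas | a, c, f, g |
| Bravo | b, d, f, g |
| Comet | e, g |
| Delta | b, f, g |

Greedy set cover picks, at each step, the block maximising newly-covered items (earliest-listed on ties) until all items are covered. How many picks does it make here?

Greedy: pick Atlas (covers 4 new) → pick Bravo (covers 2 new) → pick Comet (covers 1 new). Total picks: 3.

3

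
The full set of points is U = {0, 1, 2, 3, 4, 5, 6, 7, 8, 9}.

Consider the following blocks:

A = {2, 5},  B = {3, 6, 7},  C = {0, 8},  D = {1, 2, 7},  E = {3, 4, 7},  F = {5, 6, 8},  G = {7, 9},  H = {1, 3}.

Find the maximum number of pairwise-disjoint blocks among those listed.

A, C, G, H are pairwise disjoint (A={2,5}; C={0,8}; G={7,9}; H={1,3}).
Every remaining block overlaps one of these, and no 5 of the listed blocks are pairwise disjoint, so 4 is the maximum.

4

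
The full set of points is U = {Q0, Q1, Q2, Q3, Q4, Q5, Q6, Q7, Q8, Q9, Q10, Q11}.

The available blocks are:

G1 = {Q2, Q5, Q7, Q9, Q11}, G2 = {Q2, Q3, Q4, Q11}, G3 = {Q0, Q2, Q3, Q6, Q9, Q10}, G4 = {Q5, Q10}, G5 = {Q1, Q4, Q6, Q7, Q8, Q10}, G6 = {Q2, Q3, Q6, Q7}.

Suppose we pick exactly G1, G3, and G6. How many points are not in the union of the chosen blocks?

3

Union of G1, G3, G6 = {Q0, Q2, Q3, Q5, Q6, Q7, Q9, Q10, Q11}.
Not covered: Q1, Q4, Q8 — 3 points.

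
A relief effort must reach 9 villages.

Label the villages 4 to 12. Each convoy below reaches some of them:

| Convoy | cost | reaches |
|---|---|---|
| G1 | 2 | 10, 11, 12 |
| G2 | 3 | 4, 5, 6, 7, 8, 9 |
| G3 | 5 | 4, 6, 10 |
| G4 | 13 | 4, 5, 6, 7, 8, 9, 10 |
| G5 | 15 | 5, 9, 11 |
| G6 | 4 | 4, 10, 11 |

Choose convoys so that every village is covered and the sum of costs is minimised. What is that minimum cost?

5

G1, G2 together cover every village (G1 ∪ G2 = {4, 5, 6, 7, 8, 9, 10, 11, 12}); total cost 2 + 3 = 5.
No covering selection has total cost below 5.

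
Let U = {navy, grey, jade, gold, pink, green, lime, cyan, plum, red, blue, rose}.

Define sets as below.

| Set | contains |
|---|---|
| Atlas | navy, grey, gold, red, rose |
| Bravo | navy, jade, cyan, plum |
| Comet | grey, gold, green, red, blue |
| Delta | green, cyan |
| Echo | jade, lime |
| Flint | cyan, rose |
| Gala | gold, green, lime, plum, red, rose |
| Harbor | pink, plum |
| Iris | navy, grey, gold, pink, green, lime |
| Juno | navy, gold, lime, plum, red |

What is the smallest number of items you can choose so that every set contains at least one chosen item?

4

The 4 items {gold, lime, cyan, plum} hit every set.
The sets Atlas, Delta, Echo, Harbor are pairwise disjoint, so any hitting set needs a separate item for each — at least 4. Hence 4 is optimal.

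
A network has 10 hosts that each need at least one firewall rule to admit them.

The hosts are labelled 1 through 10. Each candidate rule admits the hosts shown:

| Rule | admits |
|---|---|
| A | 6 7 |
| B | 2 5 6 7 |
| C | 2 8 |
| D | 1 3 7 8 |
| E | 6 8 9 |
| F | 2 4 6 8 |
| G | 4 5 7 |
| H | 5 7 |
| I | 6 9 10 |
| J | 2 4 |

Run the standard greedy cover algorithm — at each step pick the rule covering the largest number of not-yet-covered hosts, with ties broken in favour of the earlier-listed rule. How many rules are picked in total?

4

Greedy: pick B (covers 4 new) → pick D (covers 3 new) → pick I (covers 2 new) → pick F (covers 1 new). Total picks: 4.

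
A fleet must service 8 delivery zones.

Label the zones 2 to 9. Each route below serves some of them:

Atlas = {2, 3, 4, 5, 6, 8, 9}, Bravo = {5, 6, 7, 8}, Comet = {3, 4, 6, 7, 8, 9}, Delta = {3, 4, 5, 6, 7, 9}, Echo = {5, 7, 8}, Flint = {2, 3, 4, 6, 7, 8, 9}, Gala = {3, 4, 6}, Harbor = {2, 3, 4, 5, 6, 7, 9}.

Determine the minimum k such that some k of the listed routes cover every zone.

2

Atlas and Bravo together: Atlas ∪ Bravo = {2, 3, 4, 5, 6, 7, 8, 9} — every zone is covered.
No single route has all 8 zones (the largest, Atlas, has 7), so 2 is optimal.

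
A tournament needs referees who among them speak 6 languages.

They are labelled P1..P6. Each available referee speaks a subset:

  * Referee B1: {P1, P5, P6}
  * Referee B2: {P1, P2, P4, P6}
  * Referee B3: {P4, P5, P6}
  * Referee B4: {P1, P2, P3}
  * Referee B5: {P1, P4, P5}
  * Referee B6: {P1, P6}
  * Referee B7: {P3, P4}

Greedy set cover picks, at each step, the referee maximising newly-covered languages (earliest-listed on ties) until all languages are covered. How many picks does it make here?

3

Greedy: pick B2 (covers 4 new) → pick B1 (covers 1 new) → pick B4 (covers 1 new). Total picks: 3.
(The true minimum cover uses only 2 referees, so greedy is not optimal here.)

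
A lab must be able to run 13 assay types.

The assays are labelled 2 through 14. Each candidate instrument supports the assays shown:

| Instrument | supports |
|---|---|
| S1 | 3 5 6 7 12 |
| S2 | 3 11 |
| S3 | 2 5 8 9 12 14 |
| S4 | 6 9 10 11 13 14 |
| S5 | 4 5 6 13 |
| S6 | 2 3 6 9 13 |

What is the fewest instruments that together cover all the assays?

4

S1 and S3 and S4 and S5 together: S1 ∪ S3 ∪ S4 ∪ S5 = {2, 3, 4, 5, 6, 7, 8, 9, 10, 11, 12, 13, 14} — every assay is covered.
No 3 of the 6 instruments cover everything (all 20 combinations miss at least one assay), so 4 is optimal.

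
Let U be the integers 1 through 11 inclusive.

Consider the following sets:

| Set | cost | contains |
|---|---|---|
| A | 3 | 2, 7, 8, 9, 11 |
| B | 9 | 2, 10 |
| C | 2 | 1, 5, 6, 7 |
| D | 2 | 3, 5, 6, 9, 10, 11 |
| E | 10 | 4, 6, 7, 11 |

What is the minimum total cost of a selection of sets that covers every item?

17

A, C, D, E together cover every item (A ∪ C ∪ D ∪ E = {1, 2, 3, 4, 5, 6, 7, 8, 9, 10, 11}); total cost 3 + 2 + 2 + 10 = 17.
No covering selection has total cost below 17.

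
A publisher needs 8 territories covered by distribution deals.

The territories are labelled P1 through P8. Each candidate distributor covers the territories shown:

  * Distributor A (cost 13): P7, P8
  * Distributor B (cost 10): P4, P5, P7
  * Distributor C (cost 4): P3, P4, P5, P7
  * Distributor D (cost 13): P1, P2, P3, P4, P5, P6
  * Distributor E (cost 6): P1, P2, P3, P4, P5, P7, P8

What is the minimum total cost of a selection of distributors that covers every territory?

19

D, E together cover every territory (D ∪ E = {P1, P2, P3, P4, P5, P6, P7, P8}); total cost 13 + 6 = 19.
No covering selection has total cost below 19.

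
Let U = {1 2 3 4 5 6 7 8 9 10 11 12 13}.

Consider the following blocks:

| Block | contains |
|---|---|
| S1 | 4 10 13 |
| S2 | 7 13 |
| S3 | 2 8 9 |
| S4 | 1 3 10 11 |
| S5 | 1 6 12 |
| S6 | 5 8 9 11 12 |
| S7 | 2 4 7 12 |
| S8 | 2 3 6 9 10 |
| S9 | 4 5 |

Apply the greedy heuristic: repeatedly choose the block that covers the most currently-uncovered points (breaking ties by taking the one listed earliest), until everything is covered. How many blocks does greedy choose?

Greedy: pick S6 (covers 5 new) → pick S8 (covers 4 new) → pick S1 (covers 2 new) → pick S2 (covers 1 new) → pick S4 (covers 1 new). Total picks: 5.

5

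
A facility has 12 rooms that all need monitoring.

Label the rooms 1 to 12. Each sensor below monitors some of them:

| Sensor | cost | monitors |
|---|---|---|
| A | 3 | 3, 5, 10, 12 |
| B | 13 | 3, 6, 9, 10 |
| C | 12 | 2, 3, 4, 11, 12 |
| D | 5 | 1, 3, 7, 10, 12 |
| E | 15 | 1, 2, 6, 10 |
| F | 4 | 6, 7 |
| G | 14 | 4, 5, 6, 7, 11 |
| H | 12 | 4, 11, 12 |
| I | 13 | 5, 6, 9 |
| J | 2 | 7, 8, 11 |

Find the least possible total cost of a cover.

32

C, D, I, J together cover every room (C ∪ D ∪ I ∪ J = {1, 2, 3, 4, 5, 6, 7, 8, 9, 10, 11, 12}); total cost 12 + 5 + 13 + 2 = 32.
The greedy pick J, A, F, D, C, B costs 39; no covering selection beats 32.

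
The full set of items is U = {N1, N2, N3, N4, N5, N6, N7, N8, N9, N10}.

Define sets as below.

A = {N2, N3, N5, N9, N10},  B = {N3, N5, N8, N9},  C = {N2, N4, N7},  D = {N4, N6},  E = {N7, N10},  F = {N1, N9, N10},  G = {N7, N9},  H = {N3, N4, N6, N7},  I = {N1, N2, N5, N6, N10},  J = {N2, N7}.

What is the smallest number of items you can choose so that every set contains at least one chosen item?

3

Take T = {N6, N7, N9}. Each listed set contains at least one of these, so T is a hitting set of size 3.
The sets B, D, E are pairwise disjoint, so any hitting set needs a separate item for each — at least 3. Hence 3 is optimal.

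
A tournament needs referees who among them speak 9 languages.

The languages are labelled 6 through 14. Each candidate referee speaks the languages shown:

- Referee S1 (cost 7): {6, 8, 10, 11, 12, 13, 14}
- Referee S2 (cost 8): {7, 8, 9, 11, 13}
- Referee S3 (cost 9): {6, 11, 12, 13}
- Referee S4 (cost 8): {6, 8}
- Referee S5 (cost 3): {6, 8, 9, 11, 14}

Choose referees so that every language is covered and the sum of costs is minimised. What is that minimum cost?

S1, S2 together cover every language (S1 ∪ S2 = {6, 7, 8, 9, 10, 11, 12, 13, 14}); total cost 7 + 8 = 15.
The greedy pick S5, S1, S2 costs 18; no covering selection beats 15.

15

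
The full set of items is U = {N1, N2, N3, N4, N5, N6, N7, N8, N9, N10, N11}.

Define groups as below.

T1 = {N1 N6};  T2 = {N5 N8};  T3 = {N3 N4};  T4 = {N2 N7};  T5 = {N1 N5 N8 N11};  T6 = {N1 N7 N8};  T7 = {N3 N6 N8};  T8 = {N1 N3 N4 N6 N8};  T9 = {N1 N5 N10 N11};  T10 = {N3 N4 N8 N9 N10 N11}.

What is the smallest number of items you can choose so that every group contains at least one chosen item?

4

The 4 items {N1, N2, N4, N8} hit every group.
The groups T1, T2, T3, T4 are pairwise disjoint, so any hitting set needs a separate item for each — at least 4. Hence 4 is optimal.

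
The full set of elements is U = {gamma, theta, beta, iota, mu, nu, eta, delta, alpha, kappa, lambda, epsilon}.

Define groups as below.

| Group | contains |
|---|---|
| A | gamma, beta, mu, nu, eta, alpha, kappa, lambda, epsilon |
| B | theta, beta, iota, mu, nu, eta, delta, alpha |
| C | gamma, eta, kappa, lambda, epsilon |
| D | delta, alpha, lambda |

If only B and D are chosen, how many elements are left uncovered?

Union of B, D = {theta, beta, iota, mu, nu, eta, delta, alpha, lambda}.
Not covered: gamma, kappa, epsilon — 3 elements.

3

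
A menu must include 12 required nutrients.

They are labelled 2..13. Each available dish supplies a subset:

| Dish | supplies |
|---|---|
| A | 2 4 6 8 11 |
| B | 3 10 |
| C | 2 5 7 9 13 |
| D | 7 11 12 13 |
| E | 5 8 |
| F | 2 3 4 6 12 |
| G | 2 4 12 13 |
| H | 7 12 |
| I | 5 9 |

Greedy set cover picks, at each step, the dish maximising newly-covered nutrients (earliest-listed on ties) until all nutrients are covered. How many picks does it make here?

4

Greedy: pick A (covers 5 new) → pick C (covers 4 new) → pick B (covers 2 new) → pick D (covers 1 new). Total picks: 4.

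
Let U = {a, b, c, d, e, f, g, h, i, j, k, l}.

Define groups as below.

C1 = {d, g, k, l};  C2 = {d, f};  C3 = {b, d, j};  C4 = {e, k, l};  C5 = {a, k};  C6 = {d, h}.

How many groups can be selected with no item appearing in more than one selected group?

2

C4, C6 are pairwise disjoint (C4={e,k,l}; C6={d,h}).
Every remaining group overlaps one of these, and no 3 of the listed groups are pairwise disjoint, so 2 is the maximum.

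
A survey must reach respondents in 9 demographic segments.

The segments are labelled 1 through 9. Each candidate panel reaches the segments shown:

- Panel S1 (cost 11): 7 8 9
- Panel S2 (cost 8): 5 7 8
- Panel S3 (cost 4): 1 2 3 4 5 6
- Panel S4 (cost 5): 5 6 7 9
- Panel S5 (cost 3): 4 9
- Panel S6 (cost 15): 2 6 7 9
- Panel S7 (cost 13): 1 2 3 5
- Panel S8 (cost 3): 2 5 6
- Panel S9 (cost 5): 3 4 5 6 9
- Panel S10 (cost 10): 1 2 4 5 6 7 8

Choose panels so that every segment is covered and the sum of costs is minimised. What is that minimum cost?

15

S9, S10 together cover every segment (S9 ∪ S10 = {1, 2, 3, 4, 5, 6, 7, 8, 9}); total cost 5 + 10 = 15.
The greedy pick S3, S4, S2 costs 17; no covering selection beats 15.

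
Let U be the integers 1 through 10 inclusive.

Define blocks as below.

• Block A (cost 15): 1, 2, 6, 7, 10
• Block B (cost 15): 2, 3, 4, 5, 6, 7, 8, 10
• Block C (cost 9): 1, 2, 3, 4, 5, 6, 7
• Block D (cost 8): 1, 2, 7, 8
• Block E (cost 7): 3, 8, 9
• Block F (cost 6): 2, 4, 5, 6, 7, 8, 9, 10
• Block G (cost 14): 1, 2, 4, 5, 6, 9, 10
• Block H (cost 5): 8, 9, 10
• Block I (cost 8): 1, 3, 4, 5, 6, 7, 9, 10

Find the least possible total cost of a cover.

C, H together cover every element (C ∪ H = {1, 2, 3, 4, 5, 6, 7, 8, 9, 10}); total cost 9 + 5 = 14.
No covering selection has total cost below 14.

14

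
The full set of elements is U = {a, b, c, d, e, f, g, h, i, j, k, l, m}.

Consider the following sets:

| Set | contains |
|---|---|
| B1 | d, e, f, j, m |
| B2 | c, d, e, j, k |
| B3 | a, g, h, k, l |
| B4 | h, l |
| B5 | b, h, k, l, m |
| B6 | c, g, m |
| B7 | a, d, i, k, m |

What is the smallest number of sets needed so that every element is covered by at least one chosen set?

Take {B1, B5, B6, B7}. Their union is {a, b, c, d, e, f, g, h, i, j, k, l, m}, which is all 13 elements.
Only B7 contains i, so B7 is forced; the remaining 8 elements need at least 3 more sets (each remaining set adds at most 3) — so at least 4 sets are needed, and 4 is optimal.

4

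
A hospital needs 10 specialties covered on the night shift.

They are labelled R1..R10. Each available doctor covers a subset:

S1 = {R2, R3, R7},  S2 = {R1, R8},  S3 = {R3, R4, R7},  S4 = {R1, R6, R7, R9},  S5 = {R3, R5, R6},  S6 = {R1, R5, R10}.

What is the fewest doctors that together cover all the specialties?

5

Take {S1, S2, S3, S4, S6}. Their union is {R1, R2, R3, R4, R5, R6, R7, R8, R9, R10}, which is all 10 specialties.
No 4 of the 6 doctors cover everything (all 15 combinations miss at least one specialty), so 5 is optimal.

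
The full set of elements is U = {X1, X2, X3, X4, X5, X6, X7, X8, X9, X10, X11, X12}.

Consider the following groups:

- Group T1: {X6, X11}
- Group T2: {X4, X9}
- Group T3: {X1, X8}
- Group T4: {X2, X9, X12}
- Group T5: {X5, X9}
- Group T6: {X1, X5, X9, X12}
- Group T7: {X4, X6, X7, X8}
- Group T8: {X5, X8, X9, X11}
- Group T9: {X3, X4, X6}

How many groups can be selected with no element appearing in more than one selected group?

T1, T3, T5 are pairwise disjoint (T1={X6,X11}; T3={X1,X8}; T5={X5,X9}).
Every remaining group overlaps one of these, and no 4 of the listed groups are pairwise disjoint, so 3 is the maximum.

3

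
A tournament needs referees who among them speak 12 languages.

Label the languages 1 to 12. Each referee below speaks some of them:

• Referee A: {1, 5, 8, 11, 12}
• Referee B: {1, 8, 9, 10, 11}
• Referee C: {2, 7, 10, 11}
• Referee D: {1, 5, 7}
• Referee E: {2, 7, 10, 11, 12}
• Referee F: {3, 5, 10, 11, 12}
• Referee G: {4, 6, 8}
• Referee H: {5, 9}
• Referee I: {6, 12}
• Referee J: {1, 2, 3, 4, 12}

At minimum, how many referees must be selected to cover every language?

4

Take {E, G, H, J}. Their union is {1, 2, 3, 4, 5, 6, 7, 8, 9, 10, 11, 12}, which is all 12 languages.
No 3 of the 10 referees cover everything (all 120 combinations miss at least one language), so 4 is optimal.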